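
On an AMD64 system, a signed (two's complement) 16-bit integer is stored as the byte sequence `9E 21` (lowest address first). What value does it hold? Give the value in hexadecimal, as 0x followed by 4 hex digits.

0x219E

In little-endian order the low byte comes first in memory.
Reassemble most-significant byte first: 21 9E → 0x219E.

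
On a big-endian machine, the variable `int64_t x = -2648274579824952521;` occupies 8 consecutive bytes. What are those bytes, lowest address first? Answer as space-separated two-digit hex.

Two's complement of -2648274579824952521 in 64 bits: 2648274579824952521 = 0x24C08FB2FE29C4C9; invert → 0xDB3F704D01D63B36; add 1 → 0xDB3F704D01D63B37.
Split into bytes (most-significant first): DB 3F 70 4D 01 D6 3B 37.
Big-endian stores the most-significant byte at the lowest address.
So the memory order matches the most-significant-first order: DB 3F 70 4D 01 D6 3B 37.

DB 3F 70 4D 01 D6 3B 37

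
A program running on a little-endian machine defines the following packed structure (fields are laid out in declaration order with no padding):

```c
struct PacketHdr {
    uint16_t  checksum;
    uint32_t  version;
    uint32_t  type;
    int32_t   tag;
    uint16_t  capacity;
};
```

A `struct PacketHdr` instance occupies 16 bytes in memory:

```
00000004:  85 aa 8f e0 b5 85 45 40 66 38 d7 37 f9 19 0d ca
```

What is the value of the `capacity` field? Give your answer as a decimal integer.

51725

`capacity` follows `checksum` (2 B), `version` (4 B), `type` (4 B), `tag` (4 B), so it starts at offset 2 + 4 + 4 + 4 = 14 and occupies 2 bytes.
Bytes at offsets 14..15: 0D CA.
Little-endian stores the least-significant byte at the lowest address.
Reassemble most-significant byte first: CA 0D → 0xCA0D.
0xCA0D = 51725.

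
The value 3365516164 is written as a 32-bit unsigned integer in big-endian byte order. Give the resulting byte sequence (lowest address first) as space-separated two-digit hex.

3365516164 in hexadecimal, padded to 32 bits, is 0xC899B384.
Split into bytes (most-significant first): C8 99 B3 84.
Big-endian: lowest address holds the most-significant byte.
So the memory order matches the most-significant-first order: C8 99 B3 84.

C8 99 B3 84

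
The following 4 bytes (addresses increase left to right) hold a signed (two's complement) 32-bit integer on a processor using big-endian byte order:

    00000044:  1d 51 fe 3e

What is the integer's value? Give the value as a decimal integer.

491912766

In big-endian order the high byte comes first in memory.
The bytes are already most-significant first: 0x1D51FE3E.
0x1D51FE3E = 491912766.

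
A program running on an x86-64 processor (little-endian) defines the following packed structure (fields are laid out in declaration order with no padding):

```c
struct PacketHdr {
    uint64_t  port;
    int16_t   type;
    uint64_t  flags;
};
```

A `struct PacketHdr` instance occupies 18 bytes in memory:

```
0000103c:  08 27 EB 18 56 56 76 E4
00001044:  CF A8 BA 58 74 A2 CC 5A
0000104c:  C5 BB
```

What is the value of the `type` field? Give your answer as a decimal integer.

-22321

`type` follows `port` (8 bytes), so it starts at byte offset 8 and occupies 2 bytes.
Bytes at offsets 8..9: CF A8.
In little-endian order the low byte comes first in memory.
Reassemble most-significant byte first: A8 CF → 0xA8CF.
Top bit is set, so as a signed 16-bit value this is 0xA8CF − 2^16 = -22321.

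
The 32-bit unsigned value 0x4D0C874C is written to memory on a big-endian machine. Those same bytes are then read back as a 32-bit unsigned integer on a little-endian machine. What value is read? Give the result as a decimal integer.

Stored big-endian, the bytes at ascending addresses are 4D 0C 87 4C.
Read back as little-endian, the first byte is least significant, giving 0x4C870C4D.
0x4C870C4D = 1283918925.

1283918925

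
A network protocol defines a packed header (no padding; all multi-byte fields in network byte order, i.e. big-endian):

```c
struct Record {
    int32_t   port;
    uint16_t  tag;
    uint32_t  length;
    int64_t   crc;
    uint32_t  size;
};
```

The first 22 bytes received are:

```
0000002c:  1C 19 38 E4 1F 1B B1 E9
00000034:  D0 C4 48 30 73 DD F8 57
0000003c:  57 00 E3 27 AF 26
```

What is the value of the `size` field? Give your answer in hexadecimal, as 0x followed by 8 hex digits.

`size` follows `port` (4 B), `tag` (2 B), `length` (4 B), `crc` (8 B), so it starts at offset 4 + 2 + 4 + 8 = 18 and occupies 4 bytes.
Bytes at offsets 18..21: E3 27 AF 26.
In big-endian order the high byte comes first in memory.
The bytes are already most-significant first: 0xE327AF26.

0xE327AF26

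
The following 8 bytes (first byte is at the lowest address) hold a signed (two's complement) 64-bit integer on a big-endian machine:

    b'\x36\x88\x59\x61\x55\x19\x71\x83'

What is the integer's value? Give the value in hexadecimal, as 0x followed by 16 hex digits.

Big-endian stores the most-significant byte at the lowest address.
The bytes are already most-significant first: 0x3688596155197183.

0x3688596155197183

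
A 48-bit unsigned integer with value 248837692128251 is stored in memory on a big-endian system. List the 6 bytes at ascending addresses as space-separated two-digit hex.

E2 51 0A 3E FB FB

248837692128251 in hexadecimal, padded to 48 bits, is 0xE2510A3EFBFB.
Split into bytes (most-significant first): E2 51 0A 3E FB FB.
Big-endian: lowest address holds the most-significant byte.
So the memory order matches the most-significant-first order: E2 51 0A 3E FB FB.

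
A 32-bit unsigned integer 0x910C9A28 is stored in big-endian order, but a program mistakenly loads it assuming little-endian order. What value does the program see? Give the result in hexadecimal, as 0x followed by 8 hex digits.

0x289A0C91

Stored big-endian, the bytes at ascending addresses are 91 0C 9A 28.
Read back as little-endian, the first byte is least significant, giving 0x289A0C91.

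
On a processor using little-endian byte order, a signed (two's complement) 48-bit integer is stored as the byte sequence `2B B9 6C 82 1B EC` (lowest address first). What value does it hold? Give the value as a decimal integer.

-21872080275157

Little-endian stores the least-significant byte at the lowest address.
Reassemble most-significant byte first: EC 1B 82 6C B9 2B → 0xEC1B826CB92B.
Top bit is set, so as a signed 48-bit value this is 0xEC1B826CB92B − 2^48 = -21872080275157.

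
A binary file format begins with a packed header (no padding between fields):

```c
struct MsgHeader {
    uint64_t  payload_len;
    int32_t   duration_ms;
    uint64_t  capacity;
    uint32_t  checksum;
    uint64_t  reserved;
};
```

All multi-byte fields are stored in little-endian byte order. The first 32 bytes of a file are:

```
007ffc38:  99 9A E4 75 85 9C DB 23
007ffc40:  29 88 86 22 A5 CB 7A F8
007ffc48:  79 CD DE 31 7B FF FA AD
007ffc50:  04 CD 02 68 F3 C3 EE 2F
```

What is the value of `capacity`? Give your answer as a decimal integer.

`capacity` follows `payload_len` (8 B), `duration_ms` (4 B), so it starts at offset 8 + 4 = 12 and occupies 8 bytes.
Bytes at offsets 12..19: A5 CB 7A F8 79 CD DE 31.
In little-endian order the low byte comes first in memory.
Reassemble most-significant byte first: 31 DE CD 79 F8 7A CB A5 → 0x31DECD79F87ACBA5.
0x31DECD79F87ACBA5 = 3593535476431768485.

3593535476431768485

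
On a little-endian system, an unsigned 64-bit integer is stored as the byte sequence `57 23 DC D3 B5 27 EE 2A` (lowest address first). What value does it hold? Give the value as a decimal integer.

3093453655947092823

Little-endian: lowest address holds the least-significant byte.
Reassemble most-significant byte first: 2A EE 27 B5 D3 DC 23 57 → 0x2AEE27B5D3DC2357.
0x2AEE27B5D3DC2357 = 3093453655947092823.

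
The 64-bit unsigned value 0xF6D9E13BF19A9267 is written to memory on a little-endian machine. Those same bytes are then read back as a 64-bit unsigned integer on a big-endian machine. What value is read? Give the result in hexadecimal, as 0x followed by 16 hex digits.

Stored little-endian, the bytes at ascending addresses are 67 92 9A F1 3B E1 D9 F6.
Read back as big-endian, the last byte is least significant, giving 0x67929AF13BE1D9F6.

0x67929AF13BE1D9F6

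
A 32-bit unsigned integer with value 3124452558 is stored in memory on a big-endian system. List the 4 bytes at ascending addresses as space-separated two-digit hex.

BA 3B 5C CE

3124452558 in hexadecimal, padded to 32 bits, is 0xBA3B5CCE.
Split into bytes (most-significant first): BA 3B 5C CE.
Big-endian: lowest address holds the most-significant byte.
So the memory order matches the most-significant-first order: BA 3B 5C CE.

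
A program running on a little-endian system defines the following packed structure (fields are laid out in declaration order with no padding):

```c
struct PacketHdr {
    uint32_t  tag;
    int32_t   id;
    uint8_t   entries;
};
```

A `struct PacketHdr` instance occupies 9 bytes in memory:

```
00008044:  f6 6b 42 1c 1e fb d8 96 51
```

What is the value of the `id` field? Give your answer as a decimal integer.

-1764164834

`id` follows `tag` (4 bytes), so it starts at byte offset 4 and occupies 4 bytes.
Bytes at offsets 4..7: 1E FB D8 96.
Little-endian: lowest address holds the least-significant byte.
Reassemble most-significant byte first: 96 D8 FB 1E → 0x96D8FB1E.
Top bit is set, so as a signed 32-bit value this is 0x96D8FB1E − 2^32 = -1764164834.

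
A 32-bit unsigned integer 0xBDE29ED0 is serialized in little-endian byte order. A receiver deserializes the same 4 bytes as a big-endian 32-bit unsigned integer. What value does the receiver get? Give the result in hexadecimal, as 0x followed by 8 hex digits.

Stored little-endian, the bytes at ascending addresses are D0 9E E2 BD.
Read back as big-endian, the last byte is least significant, giving 0xD09EE2BD.

0xD09EE2BD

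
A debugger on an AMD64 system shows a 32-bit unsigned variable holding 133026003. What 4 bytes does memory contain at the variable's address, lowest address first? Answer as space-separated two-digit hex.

D3 D0 ED 07

133026003 in hexadecimal, padded to 32 bits, is 0x07EDD0D3.
Split into bytes (most-significant first): 07 ED D0 D3.
Little-endian: lowest address holds the least-significant byte.
So at ascending addresses the bytes are D3 D0 ED 07.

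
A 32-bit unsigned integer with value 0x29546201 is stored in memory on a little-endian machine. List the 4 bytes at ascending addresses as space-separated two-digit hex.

Split into bytes (most-significant first): 29 54 62 01.
In little-endian order the low byte comes first in memory.
So at ascending addresses the bytes are 01 62 54 29.

01 62 54 29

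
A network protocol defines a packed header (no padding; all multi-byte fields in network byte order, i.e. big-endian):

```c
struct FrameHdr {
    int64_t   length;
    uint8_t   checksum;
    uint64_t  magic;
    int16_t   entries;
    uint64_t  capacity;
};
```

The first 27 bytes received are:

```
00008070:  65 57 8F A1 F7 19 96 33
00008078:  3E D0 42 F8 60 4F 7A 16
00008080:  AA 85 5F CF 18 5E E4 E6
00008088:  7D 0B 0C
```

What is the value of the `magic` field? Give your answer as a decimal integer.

15006830000885864106

`magic` follows `length` (8 B), `checksum` (1 B), so it starts at offset 8 + 1 = 9 and occupies 8 bytes.
Bytes at offsets 9..16: D0 42 F8 60 4F 7A 16 AA.
Big-endian: lowest address holds the most-significant byte.
The bytes are already most-significant first: 0xD042F8604F7A16AA.
0xD042F8604F7A16AA = 15006830000885864106.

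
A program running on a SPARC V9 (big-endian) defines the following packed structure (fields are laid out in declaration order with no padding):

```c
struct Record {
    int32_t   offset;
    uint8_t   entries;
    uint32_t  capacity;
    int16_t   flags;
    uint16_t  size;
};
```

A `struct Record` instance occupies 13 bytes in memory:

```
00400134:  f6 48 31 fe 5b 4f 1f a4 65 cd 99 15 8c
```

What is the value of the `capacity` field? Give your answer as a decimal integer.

`capacity` follows `offset` (4 B), `entries` (1 B), so it starts at offset 4 + 1 = 5 and occupies 4 bytes.
Bytes at offsets 5..8: 4F 1F A4 65.
Big-endian stores the most-significant byte at the lowest address.
The bytes are already most-significant first: 0x4F1FA465.
0x4F1FA465 = 1327473765.

1327473765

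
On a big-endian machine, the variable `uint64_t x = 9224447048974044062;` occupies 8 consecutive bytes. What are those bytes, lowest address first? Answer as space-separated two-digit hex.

9224447048974044062 in hexadecimal, padded to 64 bits, is 0x8003D1B7C37F8B9E.
Split into bytes (most-significant first): 80 03 D1 B7 C3 7F 8B 9E.
Big-endian stores the most-significant byte at the lowest address.
So the memory order matches the most-significant-first order: 80 03 D1 B7 C3 7F 8B 9E.

80 03 D1 B7 C3 7F 8B 9E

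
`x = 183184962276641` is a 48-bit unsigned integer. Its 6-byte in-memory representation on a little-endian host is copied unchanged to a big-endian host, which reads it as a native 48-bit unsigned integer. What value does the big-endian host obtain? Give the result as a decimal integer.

37166936923046

183184962276641 in 48-bit hexadecimal is 0xA69B129ACD21.
Stored little-endian, the bytes at ascending addresses are 21 CD 9A 12 9B A6.
Read back as big-endian, the last byte is least significant, giving 0x21CD9A129BA6.
0x21CD9A129BA6 = 37166936923046.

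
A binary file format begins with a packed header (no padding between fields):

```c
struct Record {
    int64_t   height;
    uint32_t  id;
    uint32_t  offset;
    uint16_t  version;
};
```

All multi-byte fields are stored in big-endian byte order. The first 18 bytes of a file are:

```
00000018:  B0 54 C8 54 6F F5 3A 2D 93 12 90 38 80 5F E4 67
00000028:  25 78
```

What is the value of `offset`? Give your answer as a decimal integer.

`offset` follows `height` (8 B), `id` (4 B), so it starts at offset 8 + 4 = 12 and occupies 4 bytes.
Bytes at offsets 12..15: 80 5F E4 67.
In big-endian order the high byte comes first in memory.
The bytes are already most-significant first: 0x805FE467.
0x805FE467 = 2153768039.

2153768039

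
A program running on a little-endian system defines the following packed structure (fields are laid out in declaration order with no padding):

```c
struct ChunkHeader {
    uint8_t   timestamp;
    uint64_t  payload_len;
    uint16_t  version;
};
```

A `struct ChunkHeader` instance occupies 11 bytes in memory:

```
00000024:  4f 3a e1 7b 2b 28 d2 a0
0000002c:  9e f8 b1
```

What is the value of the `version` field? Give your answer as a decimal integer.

45560

`version` follows `timestamp` (1 B), `payload_len` (8 B), so it starts at offset 1 + 8 = 9 and occupies 2 bytes.
Bytes at offsets 9..10: F8 B1.
Little-endian stores the least-significant byte at the lowest address.
Reassemble most-significant byte first: B1 F8 → 0xB1F8.
0xB1F8 = 45560.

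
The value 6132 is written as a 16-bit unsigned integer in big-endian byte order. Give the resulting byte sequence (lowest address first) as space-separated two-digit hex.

17 F4

6132 in hexadecimal, padded to 16 bits, is 0x17F4.
Split into bytes (most-significant first): 17 F4.
Big-endian: lowest address holds the most-significant byte.
So the memory order matches the most-significant-first order: 17 F4.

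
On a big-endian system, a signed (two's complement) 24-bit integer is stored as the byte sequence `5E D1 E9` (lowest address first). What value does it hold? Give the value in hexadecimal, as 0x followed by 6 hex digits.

Big-endian stores the most-significant byte at the lowest address.
The bytes are already most-significant first: 0x5ED1E9.

0x5ED1E9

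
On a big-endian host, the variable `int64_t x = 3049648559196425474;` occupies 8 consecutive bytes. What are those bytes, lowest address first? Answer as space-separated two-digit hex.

2A 52 87 34 F4 AF 4D 02

3049648559196425474 in hexadecimal, padded to 64 bits, is 0x2A528734F4AF4D02.
Split into bytes (most-significant first): 2A 52 87 34 F4 AF 4D 02.
Big-endian stores the most-significant byte at the lowest address.
So the memory order matches the most-significant-first order: 2A 52 87 34 F4 AF 4D 02.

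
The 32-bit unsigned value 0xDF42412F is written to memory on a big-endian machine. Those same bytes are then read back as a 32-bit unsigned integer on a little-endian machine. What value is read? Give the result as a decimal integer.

792806111

Stored big-endian, the bytes at ascending addresses are DF 42 41 2F.
Read back as little-endian, the first byte is least significant, giving 0x2F4142DF.
0x2F4142DF = 792806111.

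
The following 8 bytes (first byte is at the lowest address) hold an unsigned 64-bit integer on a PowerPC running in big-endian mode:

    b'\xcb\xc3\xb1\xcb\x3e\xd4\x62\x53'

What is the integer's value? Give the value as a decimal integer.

Big-endian stores the most-significant byte at the lowest address.
The bytes are already most-significant first: 0xCBC3B1CB3ED46253.
0xCBC3B1CB3ED46253 = 14682774696648532563.

14682774696648532563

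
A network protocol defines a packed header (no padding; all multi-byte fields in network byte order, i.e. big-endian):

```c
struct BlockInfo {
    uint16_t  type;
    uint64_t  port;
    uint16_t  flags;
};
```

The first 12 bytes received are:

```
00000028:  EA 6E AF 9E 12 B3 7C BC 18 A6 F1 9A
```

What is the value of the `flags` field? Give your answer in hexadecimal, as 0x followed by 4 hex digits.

0xF19A

`flags` follows `type` (2 B), `port` (8 B), so it starts at offset 2 + 8 = 10 and occupies 2 bytes.
Bytes at offsets 10..11: F1 9A.
Big-endian stores the most-significant byte at the lowest address.
The bytes are already most-significant first: 0xF19A.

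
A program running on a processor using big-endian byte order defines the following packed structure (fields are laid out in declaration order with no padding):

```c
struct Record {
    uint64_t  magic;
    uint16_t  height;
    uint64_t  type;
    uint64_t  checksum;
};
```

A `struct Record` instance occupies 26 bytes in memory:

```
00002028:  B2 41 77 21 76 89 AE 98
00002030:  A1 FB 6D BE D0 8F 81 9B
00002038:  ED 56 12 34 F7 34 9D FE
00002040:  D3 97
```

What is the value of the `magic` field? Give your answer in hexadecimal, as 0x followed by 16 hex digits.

`magic` is the first field, at byte offset 0, occupying 8 bytes.
Bytes at offsets 0..7: B2 41 77 21 76 89 AE 98.
In big-endian order the high byte comes first in memory.
The bytes are already most-significant first: 0xB24177217689AE98.

0xB24177217689AE98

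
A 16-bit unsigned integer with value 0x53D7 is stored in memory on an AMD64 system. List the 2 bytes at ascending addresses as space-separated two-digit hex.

Split into bytes (most-significant first): 53 D7.
In little-endian order the low byte comes first in memory.
So at ascending addresses the bytes are D7 53.

D7 53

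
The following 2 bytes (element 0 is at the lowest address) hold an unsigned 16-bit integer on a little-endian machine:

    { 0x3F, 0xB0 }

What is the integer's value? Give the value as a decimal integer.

45119

Little-endian stores the least-significant byte at the lowest address.
Reassemble most-significant byte first: B0 3F → 0xB03F.
0xB03F = 45119.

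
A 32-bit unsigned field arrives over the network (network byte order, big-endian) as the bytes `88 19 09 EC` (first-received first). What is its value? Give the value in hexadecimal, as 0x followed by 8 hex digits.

0x881909EC

In big-endian order the high byte comes first in memory.
The bytes are already most-significant first: 0x881909EC.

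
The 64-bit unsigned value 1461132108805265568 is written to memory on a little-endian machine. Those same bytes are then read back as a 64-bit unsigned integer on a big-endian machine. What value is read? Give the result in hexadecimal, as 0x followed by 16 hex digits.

1461132108805265568 in 64-bit hexadecimal is 0x1446FBE95B4158A0.
Stored little-endian, the bytes at ascending addresses are A0 58 41 5B E9 FB 46 14.
Read back as big-endian, the last byte is least significant, giving 0xA058415BE9FB4614.

0xA058415BE9FB4614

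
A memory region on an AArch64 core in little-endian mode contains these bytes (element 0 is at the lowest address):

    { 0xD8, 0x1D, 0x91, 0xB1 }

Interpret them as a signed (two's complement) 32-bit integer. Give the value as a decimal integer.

In little-endian order the low byte comes first in memory.
Reassemble most-significant byte first: B1 91 1D D8 → 0xB1911DD8.
Top bit is set, so as a signed 32-bit value this is 0xB1911DD8 − 2^32 = -1315889704.

-1315889704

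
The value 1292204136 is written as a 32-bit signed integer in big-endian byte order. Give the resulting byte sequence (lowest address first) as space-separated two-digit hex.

1292204136 in hexadecimal, padded to 32 bits, is 0x4D057868.
Split into bytes (most-significant first): 4D 05 78 68.
Big-endian: lowest address holds the most-significant byte.
So the memory order matches the most-significant-first order: 4D 05 78 68.

4D 05 78 68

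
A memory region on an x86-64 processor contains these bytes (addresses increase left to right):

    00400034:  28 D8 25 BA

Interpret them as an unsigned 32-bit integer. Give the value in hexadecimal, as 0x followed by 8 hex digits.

0xBA25D828

Little-endian stores the least-significant byte at the lowest address.
Reassemble most-significant byte first: BA 25 D8 28 → 0xBA25D828.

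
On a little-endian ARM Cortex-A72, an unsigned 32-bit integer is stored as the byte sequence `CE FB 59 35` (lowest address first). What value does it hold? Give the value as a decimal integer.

895089614

In little-endian order the low byte comes first in memory.
Reassemble most-significant byte first: 35 59 FB CE → 0x3559FBCE.
0x3559FBCE = 895089614.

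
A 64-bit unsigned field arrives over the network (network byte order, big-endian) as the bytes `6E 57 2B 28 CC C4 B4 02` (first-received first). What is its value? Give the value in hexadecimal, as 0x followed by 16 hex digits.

0x6E572B28CCC4B402

In big-endian order the high byte comes first in memory.
The bytes are already most-significant first: 0x6E572B28CCC4B402.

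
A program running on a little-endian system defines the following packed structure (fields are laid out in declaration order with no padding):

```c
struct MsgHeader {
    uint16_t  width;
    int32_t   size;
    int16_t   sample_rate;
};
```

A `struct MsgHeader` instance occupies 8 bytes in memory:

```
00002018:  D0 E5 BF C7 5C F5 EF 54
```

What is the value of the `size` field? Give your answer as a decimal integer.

-178468929

`size` follows `width` (2 bytes), so it starts at byte offset 2 and occupies 4 bytes.
Bytes at offsets 2..5: BF C7 5C F5.
Little-endian: lowest address holds the least-significant byte.
Reassemble most-significant byte first: F5 5C C7 BF → 0xF55CC7BF.
Top bit is set, so as a signed 32-bit value this is 0xF55CC7BF − 2^32 = -178468929.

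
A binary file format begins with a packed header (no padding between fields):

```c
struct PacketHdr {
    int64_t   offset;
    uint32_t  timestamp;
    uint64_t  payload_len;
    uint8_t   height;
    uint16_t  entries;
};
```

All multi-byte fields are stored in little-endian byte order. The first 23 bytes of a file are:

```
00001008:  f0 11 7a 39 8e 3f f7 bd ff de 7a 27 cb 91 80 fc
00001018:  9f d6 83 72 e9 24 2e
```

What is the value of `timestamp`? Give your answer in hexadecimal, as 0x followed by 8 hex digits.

`timestamp` follows `offset` (8 bytes), so it starts at byte offset 8 and occupies 4 bytes.
Bytes at offsets 8..11: FF DE 7A 27.
Little-endian: lowest address holds the least-significant byte.
Reassemble most-significant byte first: 27 7A DE FF → 0x277ADEFF.

0x277ADEFF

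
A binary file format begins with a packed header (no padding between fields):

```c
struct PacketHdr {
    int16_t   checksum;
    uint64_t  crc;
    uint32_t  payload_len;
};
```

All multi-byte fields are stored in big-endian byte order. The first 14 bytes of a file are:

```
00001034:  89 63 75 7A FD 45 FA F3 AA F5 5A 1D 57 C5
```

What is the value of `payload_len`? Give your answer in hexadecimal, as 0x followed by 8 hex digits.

`payload_len` follows `checksum` (2 B), `crc` (8 B), so it starts at offset 2 + 8 = 10 and occupies 4 bytes.
Bytes at offsets 10..13: 5A 1D 57 C5.
Big-endian: lowest address holds the most-significant byte.
The bytes are already most-significant first: 0x5A1D57C5.

0x5A1D57C5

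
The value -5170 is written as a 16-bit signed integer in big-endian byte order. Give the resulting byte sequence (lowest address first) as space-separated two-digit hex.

EB CE

Two's complement of -5170 in 16 bits: 5170 = 0x1432; invert → 0xEBCD; add 1 → 0xEBCE.
Split into bytes (most-significant first): EB CE.
Big-endian: lowest address holds the most-significant byte.
So the memory order matches the most-significant-first order: EB CE.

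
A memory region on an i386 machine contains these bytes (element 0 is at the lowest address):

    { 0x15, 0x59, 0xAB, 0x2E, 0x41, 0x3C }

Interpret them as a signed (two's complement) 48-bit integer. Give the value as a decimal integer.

66250653522197

In little-endian order the low byte comes first in memory.
Reassemble most-significant byte first: 3C 41 2E AB 59 15 → 0x3C412EAB5915.
0x3C412EAB5915 = 66250653522197.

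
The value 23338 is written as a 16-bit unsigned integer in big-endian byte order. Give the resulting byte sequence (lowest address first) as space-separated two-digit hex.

23338 in hexadecimal, padded to 16 bits, is 0x5B2A.
Split into bytes (most-significant first): 5B 2A.
Big-endian: lowest address holds the most-significant byte.
So the memory order matches the most-significant-first order: 5B 2A.

5B 2A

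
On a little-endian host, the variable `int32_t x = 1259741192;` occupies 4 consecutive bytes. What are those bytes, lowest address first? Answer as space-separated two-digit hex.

1259741192 in hexadecimal, padded to 32 bits, is 0x4B162008.
Split into bytes (most-significant first): 4B 16 20 08.
Little-endian stores the least-significant byte at the lowest address.
So at ascending addresses the bytes are 08 20 16 4B.

08 20 16 4B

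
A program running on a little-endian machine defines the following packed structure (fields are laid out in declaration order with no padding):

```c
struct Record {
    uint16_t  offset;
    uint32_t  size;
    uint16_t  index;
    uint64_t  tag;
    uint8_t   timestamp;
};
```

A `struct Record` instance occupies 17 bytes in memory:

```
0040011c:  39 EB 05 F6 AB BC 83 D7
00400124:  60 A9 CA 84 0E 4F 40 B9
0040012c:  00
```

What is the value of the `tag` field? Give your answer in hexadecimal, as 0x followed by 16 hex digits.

0xB9404F0E84CAA960

`tag` follows `offset` (2 B), `size` (4 B), `index` (2 B), so it starts at offset 2 + 4 + 2 = 8 and occupies 8 bytes.
Bytes at offsets 8..15: 60 A9 CA 84 0E 4F 40 B9.
In little-endian order the low byte comes first in memory.
Reassemble most-significant byte first: B9 40 4F 0E 84 CA A9 60 → 0xB9404F0E84CAA960.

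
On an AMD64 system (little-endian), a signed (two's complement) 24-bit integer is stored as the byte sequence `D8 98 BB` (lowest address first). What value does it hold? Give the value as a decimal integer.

-4482856

Little-endian: lowest address holds the least-significant byte.
Reassemble most-significant byte first: BB 98 D8 → 0xBB98D8.
Top bit is set, so as a signed 24-bit value this is 0xBB98D8 − 2^24 = -4482856.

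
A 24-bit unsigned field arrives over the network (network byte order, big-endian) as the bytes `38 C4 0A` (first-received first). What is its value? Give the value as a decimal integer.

3720202

Big-endian: lowest address holds the most-significant byte.
The bytes are already most-significant first: 0x38C40A.
0x38C40A = 3720202.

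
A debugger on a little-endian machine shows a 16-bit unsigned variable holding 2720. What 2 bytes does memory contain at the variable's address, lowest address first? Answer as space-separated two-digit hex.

2720 in hexadecimal, padded to 16 bits, is 0x0AA0.
Split into bytes (most-significant first): 0A A0.
Little-endian: lowest address holds the least-significant byte.
So at ascending addresses the bytes are A0 0A.

A0 0A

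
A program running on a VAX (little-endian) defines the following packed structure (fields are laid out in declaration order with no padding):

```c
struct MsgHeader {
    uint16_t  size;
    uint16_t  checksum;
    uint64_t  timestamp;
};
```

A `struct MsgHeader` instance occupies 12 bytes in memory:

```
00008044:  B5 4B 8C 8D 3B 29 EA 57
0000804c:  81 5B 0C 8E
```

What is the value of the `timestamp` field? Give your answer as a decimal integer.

10235656664190167355

`timestamp` follows `size` (2 B), `checksum` (2 B), so it starts at offset 2 + 2 = 4 and occupies 8 bytes.
Bytes at offsets 4..11: 3B 29 EA 57 81 5B 0C 8E.
In little-endian order the low byte comes first in memory.
Reassemble most-significant byte first: 8E 0C 5B 81 57 EA 29 3B → 0x8E0C5B8157EA293B.
0x8E0C5B8157EA293B = 10235656664190167355.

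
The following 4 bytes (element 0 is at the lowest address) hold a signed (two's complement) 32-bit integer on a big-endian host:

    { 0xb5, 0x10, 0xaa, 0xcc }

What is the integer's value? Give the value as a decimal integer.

-1257198900

In big-endian order the high byte comes first in memory.
The bytes are already most-significant first: 0xB510AACC.
Top bit is set, so as a signed 32-bit value this is 0xB510AACC − 2^32 = -1257198900.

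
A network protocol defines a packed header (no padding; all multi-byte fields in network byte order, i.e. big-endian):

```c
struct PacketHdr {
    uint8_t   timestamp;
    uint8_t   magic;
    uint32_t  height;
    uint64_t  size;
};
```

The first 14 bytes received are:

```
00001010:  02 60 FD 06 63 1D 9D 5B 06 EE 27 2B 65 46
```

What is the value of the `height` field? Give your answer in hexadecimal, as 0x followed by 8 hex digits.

0xFD06631D

`height` follows `timestamp` (1 B), `magic` (1 B), so it starts at offset 1 + 1 = 2 and occupies 4 bytes.
Bytes at offsets 2..5: FD 06 63 1D.
In big-endian order the high byte comes first in memory.
The bytes are already most-significant first: 0xFD06631D.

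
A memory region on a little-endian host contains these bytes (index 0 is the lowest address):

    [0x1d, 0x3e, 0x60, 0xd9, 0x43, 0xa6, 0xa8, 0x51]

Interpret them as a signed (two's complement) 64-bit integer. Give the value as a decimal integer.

5884135723499535901

Little-endian: lowest address holds the least-significant byte.
Reassemble most-significant byte first: 51 A8 A6 43 D9 60 3E 1D → 0x51A8A643D9603E1D.
0x51A8A643D9603E1D = 5884135723499535901.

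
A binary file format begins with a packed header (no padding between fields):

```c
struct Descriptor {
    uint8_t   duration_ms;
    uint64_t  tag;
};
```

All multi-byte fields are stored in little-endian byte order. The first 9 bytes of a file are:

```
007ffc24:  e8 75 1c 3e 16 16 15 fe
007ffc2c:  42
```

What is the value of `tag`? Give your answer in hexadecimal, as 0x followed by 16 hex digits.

`tag` follows `duration_ms` (1 byte), so it starts at byte offset 1 and occupies 8 bytes.
Bytes at offsets 1..8: 75 1C 3E 16 16 15 FE 42.
In little-endian order the low byte comes first in memory.
Reassemble most-significant byte first: 42 FE 15 16 16 3E 1C 75 → 0x42FE1516163E1C75.

0x42FE1516163E1C75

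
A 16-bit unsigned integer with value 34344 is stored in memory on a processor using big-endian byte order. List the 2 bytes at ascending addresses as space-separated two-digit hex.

34344 in hexadecimal, padded to 16 bits, is 0x8628.
Split into bytes (most-significant first): 86 28.
Big-endian stores the most-significant byte at the lowest address.
So the memory order matches the most-significant-first order: 86 28.

86 28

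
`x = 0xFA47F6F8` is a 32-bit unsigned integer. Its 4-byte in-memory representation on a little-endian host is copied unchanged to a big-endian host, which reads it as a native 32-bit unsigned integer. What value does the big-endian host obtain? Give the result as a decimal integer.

4176889850

Stored little-endian, the bytes at ascending addresses are F8 F6 47 FA.
Read back as big-endian, the last byte is least significant, giving 0xF8F647FA.
0xF8F647FA = 4176889850.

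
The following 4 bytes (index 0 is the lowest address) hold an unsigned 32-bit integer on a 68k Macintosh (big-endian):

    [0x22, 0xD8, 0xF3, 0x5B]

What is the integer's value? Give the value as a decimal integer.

584643419

Big-endian: lowest address holds the most-significant byte.
The bytes are already most-significant first: 0x22D8F35B.
0x22D8F35B = 584643419.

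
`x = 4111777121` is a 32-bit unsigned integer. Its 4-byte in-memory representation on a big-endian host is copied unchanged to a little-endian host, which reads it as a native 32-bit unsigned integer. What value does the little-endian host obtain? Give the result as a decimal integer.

1639781621

4111777121 in 32-bit hexadecimal is 0xF514BD61.
Stored big-endian, the bytes at ascending addresses are F5 14 BD 61.
Read back as little-endian, the first byte is least significant, giving 0x61BD14F5.
0x61BD14F5 = 1639781621.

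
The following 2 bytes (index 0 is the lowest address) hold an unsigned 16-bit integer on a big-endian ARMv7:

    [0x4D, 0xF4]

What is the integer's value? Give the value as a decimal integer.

In big-endian order the high byte comes first in memory.
The bytes are already most-significant first: 0x4DF4.
0x4DF4 = 19956.

19956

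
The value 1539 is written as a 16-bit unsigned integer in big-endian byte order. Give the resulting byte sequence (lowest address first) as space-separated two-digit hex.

1539 in hexadecimal, padded to 16 bits, is 0x0603.
Split into bytes (most-significant first): 06 03.
In big-endian order the high byte comes first in memory.
So the memory order matches the most-significant-first order: 06 03.

06 03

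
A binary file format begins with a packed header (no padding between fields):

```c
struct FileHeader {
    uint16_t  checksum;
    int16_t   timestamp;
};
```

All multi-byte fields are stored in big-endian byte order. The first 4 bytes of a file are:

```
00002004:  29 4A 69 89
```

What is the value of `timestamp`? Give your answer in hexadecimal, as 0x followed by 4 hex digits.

0x6989

`timestamp` follows `checksum` (2 bytes), so it starts at byte offset 2 and occupies 2 bytes.
Bytes at offsets 2..3: 69 89.
Big-endian stores the most-significant byte at the lowest address.
The bytes are already most-significant first: 0x6989.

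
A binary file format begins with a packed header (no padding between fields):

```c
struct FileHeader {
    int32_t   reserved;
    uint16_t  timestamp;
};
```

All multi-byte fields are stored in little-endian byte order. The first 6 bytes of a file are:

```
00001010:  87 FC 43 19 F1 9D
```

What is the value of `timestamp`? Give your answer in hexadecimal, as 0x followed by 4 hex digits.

`timestamp` follows `reserved` (4 bytes), so it starts at byte offset 4 and occupies 2 bytes.
Bytes at offsets 4..5: F1 9D.
In little-endian order the low byte comes first in memory.
Reassemble most-significant byte first: 9D F1 → 0x9DF1.

0x9DF1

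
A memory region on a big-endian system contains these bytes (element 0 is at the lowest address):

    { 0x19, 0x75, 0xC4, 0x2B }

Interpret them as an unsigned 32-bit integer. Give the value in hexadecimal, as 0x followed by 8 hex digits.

In big-endian order the high byte comes first in memory.
The bytes are already most-significant first: 0x1975C42B.

0x1975C42B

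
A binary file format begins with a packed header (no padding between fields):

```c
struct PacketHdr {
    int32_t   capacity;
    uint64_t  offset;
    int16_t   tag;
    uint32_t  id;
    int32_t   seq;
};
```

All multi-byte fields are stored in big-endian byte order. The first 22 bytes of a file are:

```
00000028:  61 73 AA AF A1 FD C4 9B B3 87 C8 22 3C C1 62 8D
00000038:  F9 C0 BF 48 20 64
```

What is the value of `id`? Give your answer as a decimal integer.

1653471680

`id` follows `capacity` (4 B), `offset` (8 B), `tag` (2 B), so it starts at offset 4 + 8 + 2 = 14 and occupies 4 bytes.
Bytes at offsets 14..17: 62 8D F9 C0.
Big-endian: lowest address holds the most-significant byte.
The bytes are already most-significant first: 0x628DF9C0.
0x628DF9C0 = 1653471680.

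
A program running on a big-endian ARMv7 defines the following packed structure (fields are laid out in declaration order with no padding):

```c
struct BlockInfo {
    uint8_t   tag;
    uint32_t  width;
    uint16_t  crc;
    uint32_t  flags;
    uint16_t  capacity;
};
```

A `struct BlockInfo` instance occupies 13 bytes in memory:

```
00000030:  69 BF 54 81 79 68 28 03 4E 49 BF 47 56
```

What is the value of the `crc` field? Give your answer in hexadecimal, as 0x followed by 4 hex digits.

`crc` follows `tag` (1 B), `width` (4 B), so it starts at offset 1 + 4 = 5 and occupies 2 bytes.
Bytes at offsets 5..6: 68 28.
In big-endian order the high byte comes first in memory.
The bytes are already most-significant first: 0x6828.

0x6828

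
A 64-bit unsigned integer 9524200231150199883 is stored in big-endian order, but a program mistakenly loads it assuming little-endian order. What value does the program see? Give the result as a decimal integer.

5450593717972970628

9524200231150199883 in 64-bit hexadecimal is 0x842CC1A61B66A44B.
Stored big-endian, the bytes at ascending addresses are 84 2C C1 A6 1B 66 A4 4B.
Read back as little-endian, the first byte is least significant, giving 0x4BA4661BA6C12C84.
0x4BA4661BA6C12C84 = 5450593717972970628.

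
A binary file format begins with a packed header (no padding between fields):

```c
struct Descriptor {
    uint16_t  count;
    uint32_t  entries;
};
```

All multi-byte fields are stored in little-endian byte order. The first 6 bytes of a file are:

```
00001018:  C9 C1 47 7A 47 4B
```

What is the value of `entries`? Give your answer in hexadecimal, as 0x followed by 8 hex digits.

0x4B477A47

`entries` follows `count` (2 bytes), so it starts at byte offset 2 and occupies 4 bytes.
Bytes at offsets 2..5: 47 7A 47 4B.
Little-endian: lowest address holds the least-significant byte.
Reassemble most-significant byte first: 4B 47 7A 47 → 0x4B477A47.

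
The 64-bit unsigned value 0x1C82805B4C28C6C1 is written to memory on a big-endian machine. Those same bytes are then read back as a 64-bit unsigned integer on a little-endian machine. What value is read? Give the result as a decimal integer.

13962892003126575644

Stored big-endian, the bytes at ascending addresses are 1C 82 80 5B 4C 28 C6 C1.
Read back as little-endian, the first byte is least significant, giving 0xC1C6284C5B80821C.
0xC1C6284C5B80821C = 13962892003126575644.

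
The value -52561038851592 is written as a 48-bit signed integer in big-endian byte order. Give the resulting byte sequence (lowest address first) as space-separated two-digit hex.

D0 32 2D F3 41 F8

Two's complement of -52561038851592 in 48 bits: 52561038851592 = 0x2FCDD20CBE08; invert → 0xD0322DF341F7; add 1 → 0xD0322DF341F8.
Split into bytes (most-significant first): D0 32 2D F3 41 F8.
Big-endian: lowest address holds the most-significant byte.
So the memory order matches the most-significant-first order: D0 32 2D F3 41 F8.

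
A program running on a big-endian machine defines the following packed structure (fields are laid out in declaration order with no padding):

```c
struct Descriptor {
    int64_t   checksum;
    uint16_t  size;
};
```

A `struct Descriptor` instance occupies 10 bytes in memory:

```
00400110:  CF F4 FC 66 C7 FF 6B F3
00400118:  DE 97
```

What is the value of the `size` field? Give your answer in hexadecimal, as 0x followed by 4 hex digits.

0xDE97

`size` follows `checksum` (8 bytes), so it starts at byte offset 8 and occupies 2 bytes.
Bytes at offsets 8..9: DE 97.
In big-endian order the high byte comes first in memory.
The bytes are already most-significant first: 0xDE97.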